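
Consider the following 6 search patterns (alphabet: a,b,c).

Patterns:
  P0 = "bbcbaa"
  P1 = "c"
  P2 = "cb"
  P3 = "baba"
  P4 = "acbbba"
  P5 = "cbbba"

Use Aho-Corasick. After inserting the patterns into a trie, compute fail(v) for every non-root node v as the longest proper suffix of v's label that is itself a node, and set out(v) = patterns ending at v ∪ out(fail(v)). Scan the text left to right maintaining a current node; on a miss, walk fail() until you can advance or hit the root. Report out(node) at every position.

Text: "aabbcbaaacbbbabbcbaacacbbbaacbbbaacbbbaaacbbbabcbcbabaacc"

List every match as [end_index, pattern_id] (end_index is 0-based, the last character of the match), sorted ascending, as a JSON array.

Build:
Trie (insert patterns):
  0='ε' goto a→12 b→1 c→7
  1='b' goto a→9 b→2
  2='bb' goto c→3
  3='bbc' goto b→4
  4='bbcb' goto a→5
  5='bbcba' goto a→6
  6='bbcbaa' goto ·  [P0 ends]
  7='c' goto b→8  [P1 ends]
  8='cb' goto b→18  [P2 ends]
  9='ba' goto b→10
  10='bab' goto a→11
  11='baba' goto ·  [P3 ends]
  12='a' goto c→13
  13='ac' goto b→14
  14='acb' goto b→15
  15='acbb' goto b→16
  16='acbbb' goto a→17
  17='acbbba' goto ·  [P4 ends]
  18='cbb' goto b→19
  19='cbbb' goto a→20
  20='cbbba' goto ·  [P5 ends]

BFS fail/out derivation:
  fail(1) 'b': from fail(0)=0 chase 'b': 0 ⇒ 0;  out=∅∪out(0)=∅
  fail(7) 'c': from fail(0)=0 chase 'c': 0 ⇒ 0;  out={1}∪out(0)={1}
  fail(12) 'a': from fail(0)=0 chase 'a': 0 ⇒ 0;  out=∅∪out(0)=∅
  fail(2) 'bb': from fail(1)=0 chase 'b': 0 ⇒ 1;  out=∅∪out(1)=∅
  fail(8) 'cb': from fail(7)=0 chase 'b': 0 ⇒ 1;  out={2}∪out(1)={2}
  fail(9) 'ba': from fail(1)=0 chase 'a': 0 ⇒ 12;  out=∅∪out(12)=∅
  fail(13) 'ac': from fail(12)=0 chase 'c': 0 ⇒ 7;  out=∅∪out(7)={1}
  fail(3) 'bbc': from fail(2)=1 chase 'c': 1→0 ⇒ 7;  out=∅∪out(7)={1}
  fail(10) 'bab': from fail(9)=12 chase 'b': 12→0 ⇒ 1;  out=∅∪out(1)=∅
  fail(14) 'acb': from fail(13)=7 chase 'b': 7 ⇒ 8;  out=∅∪out(8)={2}
  fail(18) 'cbb': from fail(8)=1 chase 'b': 1 ⇒ 2;  out=∅∪out(2)=∅
  fail(4) 'bbcb': from fail(3)=7 chase 'b': 7 ⇒ 8;  out=∅∪out(8)={2}
  fail(11) 'baba': from fail(10)=1 chase 'a': 1 ⇒ 9;  out={3}∪out(9)={3}
  fail(15) 'acbb': from fail(14)=8 chase 'b': 8 ⇒ 18;  out=∅∪out(18)=∅
  fail(19) 'cbbb': from fail(18)=2 chase 'b': 2→1 ⇒ 2;  out=∅∪out(2)=∅
  fail(5) 'bbcba': from fail(4)=8 chase 'a': 8→1 ⇒ 9;  out=∅∪out(9)=∅
  fail(16) 'acbbb': from fail(15)=18 chase 'b': 18 ⇒ 19;  out=∅∪out(19)=∅
  fail(20) 'cbbba': from fail(19)=2 chase 'a': 2→1 ⇒ 9;  out={5}∪out(9)={5}
  fail(6) 'bbcbaa': from fail(5)=9 chase 'a': 9→12→0 ⇒ 12;  out={0}∪out(12)={0}
  fail(17) 'acbbba': from fail(16)=19 chase 'a': 19 ⇒ 20;  out={4}∪out(20)={4,5}

Text stream:
[0] read 'a'  n0⇒n12
[1] read 'a'  n12⇒n12 (fail-walked)
[2] read 'b'  n12⇒n1 (fail-walked)
[3] read 'b'  n1⇒n2
[4] read 'c'  n2⇒n3  → match P1@[4:4]
[5] read 'b'  n3⇒n4  → match P2@[4:5]
[6] read 'a'  n4⇒n5
[7] read 'a'  n5⇒n6  → match P0@[2:7]
[8] read 'a'  n6⇒n12 (fail-walked)
[9] read 'c'  n12⇒n13  → match P1@[9:9]
[10] read 'b'  n13⇒n14  → match P2@[9:10]
[11] read 'b'  n14⇒n15
[12] read 'b'  n15⇒n16
[13] read 'a'  n16⇒n17  → match P4@[8:13],P5@[9:13]
[14] read 'b'  n17⇒n10 (fail-walked)
[15] read 'b'  n10⇒n2 (fail-walked)
[16] read 'c'  n2⇒n3  → match P1@[16:16]
[17] read 'b'  n3⇒n4  → match P2@[16:17]
[18] read 'a'  n4⇒n5
[19] read 'a'  n5⇒n6  → match P0@[14:19]
[20] read 'c'  n6⇒n13 (fail-walked)  → match P1@[20:20]
[21] read 'a'  n13⇒n12 (fail-walked)
[22] read 'c'  n12⇒n13  → match P1@[22:22]
[23] read 'b'  n13⇒n14  → match P2@[22:23]
[24] read 'b'  n14⇒n15
[25] read 'b'  n15⇒n16
[26] read 'a'  n16⇒n17  → match P4@[21:26],P5@[22:26]
[27] read 'a'  n17⇒n12 (fail-walked)
[28] read 'c'  n12⇒n13  → match P1@[28:28]
[29] read 'b'  n13⇒n14  → match P2@[28:29]
[30] read 'b'  n14⇒n15
[31] read 'b'  n15⇒n16
[32] read 'a'  n16⇒n17  → match P4@[27:32],P5@[28:32]
[33] read 'a'  n17⇒n12 (fail-walked)
[34] read 'c'  n12⇒n13  → match P1@[34:34]
[35] read 'b'  n13⇒n14  → match P2@[34:35]
[36] read 'b'  n14⇒n15
[37] read 'b'  n15⇒n16
[38] read 'a'  n16⇒n17  → match P4@[33:38],P5@[34:38]
[39] read 'a'  n17⇒n12 (fail-walked)
[40] read 'a'  n12⇒n12 (fail-walked)
[41] read 'c'  n12⇒n13  → match P1@[41:41]
[42] read 'b'  n13⇒n14  → match P2@[41:42]
[43] read 'b'  n14⇒n15
[44] read 'b'  n15⇒n16
[45] read 'a'  n16⇒n17  → match P4@[40:45],P5@[41:45]
[46] read 'b'  n17⇒n10 (fail-walked)
[47] read 'c'  n10⇒n7 (fail-walked)  → match P1@[47:47]
[48] read 'b'  n7⇒n8  → match P2@[47:48]
[49] read 'c'  n8⇒n7 (fail-walked)  → match P1@[49:49]
[50] read 'b'  n7⇒n8  → match P2@[49:50]
[51] read 'a'  n8⇒n9 (fail-walked)
[52] read 'b'  n9⇒n10
[53] read 'a'  n10⇒n11  → match P3@[50:53]
[54] read 'a'  n11⇒n12 (fail-walked)
[55] read 'c'  n12⇒n13  → match P1@[55:55]
[56] read 'c'  n13⇒n7 (fail-walked)  → match P1@[56:56]

Matches: [[4,1],[5,2],[7,0],[9,1],[10,2],[13,4],[13,5],[16,1],[17,2],[19,0],[20,1],[22,1],[23,2],[26,4],[26,5],[28,1],[29,2],[32,4],[32,5],[34,1],[35,2],[38,4],[38,5],[41,1],[42,2],[45,4],[45,5],[47,1],[48,2],[49,1],[50,2],[53,3],[55,1],[56,1]]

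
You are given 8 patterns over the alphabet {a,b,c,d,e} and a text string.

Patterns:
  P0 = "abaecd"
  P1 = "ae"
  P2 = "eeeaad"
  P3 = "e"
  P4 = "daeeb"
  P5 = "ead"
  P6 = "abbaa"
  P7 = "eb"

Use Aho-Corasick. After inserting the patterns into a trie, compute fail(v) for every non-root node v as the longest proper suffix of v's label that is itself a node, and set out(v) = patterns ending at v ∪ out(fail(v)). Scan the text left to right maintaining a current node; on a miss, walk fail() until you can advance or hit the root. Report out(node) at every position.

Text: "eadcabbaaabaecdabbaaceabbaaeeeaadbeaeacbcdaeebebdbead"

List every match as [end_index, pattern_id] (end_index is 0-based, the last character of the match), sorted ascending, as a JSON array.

Build:
Trie (insert patterns):
  n0 'ε': a→1 d→14 e→8
  n1 'a': b→2 e→7
  n2 'ab': a→3 b→21
  n3 'aba': e→4
  n4 'abae': c→5
  n5 'abaec': d→6
  n6 'abaecd': ·  ←P0
  n7 'ae': ·  ←P1
  n8 'e': a→19 b→24 e→9  ←P3
  n9 'ee': e→10
  n10 'eee': a→11
  n11 'eeea': a→12
  n12 'eeeaa': d→13
  n13 'eeeaad': ·  ←P2
  n14 'd': a→15
  n15 'da': e→16
  n16 'dae': e→17
  n17 'daee': b→18
  n18 'daeeb': ·  ←P4
  n19 'ea': d→20
  n20 'ead': ·  ←P5
  n21 'abb': a→22
  n22 'abba': a→23
  n23 'abbaa': ·  ←P6
  n24 'eb': ·  ←P7

BFS fail/out derivation:
  n1('a'): parent n0 fail=0; on 'a' 0 → fail=0;  out ∅∪∅=∅
  n8('e'): parent n0 fail=0; on 'e' 0 → fail=0;  out {3}∪∅={3}
  n14('d'): parent n0 fail=0; on 'd' 0 → fail=0;  out ∅∪∅=∅
  n2('ab'): parent n1 fail=0; on 'b' 0 → fail=0;  out ∅∪∅=∅
  n7('ae'): parent n1 fail=0; on 'e' 0 → fail=8;  out {1}∪{3}={1,3}
  n9('ee'): parent n8 fail=0; on 'e' 0 → fail=8;  out ∅∪{3}={3}
  n15('da'): parent n14 fail=0; on 'a' 0 → fail=1;  out ∅∪∅=∅
  n19('ea'): parent n8 fail=0; on 'a' 0 → fail=1;  out ∅∪∅=∅
  n24('eb'): parent n8 fail=0; on 'b' 0 → fail=0;  out {7}∪∅={7}
  n3('aba'): parent n2 fail=0; on 'a' 0 → fail=1;  out ∅∪∅=∅
  n10('eee'): parent n9 fail=8; on 'e' 8 → fail=9;  out ∅∪{3}={3}
  n16('dae'): parent n15 fail=1; on 'e' 1 → fail=7;  out ∅∪{1,3}={1,3}
  n20('ead'): parent n19 fail=1; on 'd' 1→0 → fail=14;  out {5}∪∅={5}
  n21('abb'): parent n2 fail=0; on 'b' 0 → fail=0;  out ∅∪∅=∅
  n4('abae'): parent n3 fail=1; on 'e' 1 → fail=7;  out ∅∪{1,3}={1,3}
  n11('eeea'): parent n10 fail=9; on 'a' 9→8 → fail=19;  out ∅∪∅=∅
  n17('daee'): parent n16 fail=7; on 'e' 7→8 → fail=9;  out ∅∪{3}={3}
  n22('abba'): parent n21 fail=0; on 'a' 0 → fail=1;  out ∅∪∅=∅
  n5('abaec'): parent n4 fail=7; on 'c' 7→8→0 → fail=0;  out ∅∪∅=∅
  n12('eeeaa'): parent n11 fail=19; on 'a' 19→1→0 → fail=1;  out ∅∪∅=∅
  n18('daeeb'): parent n17 fail=9; on 'b' 9→8 → fail=24;  out {4}∪{7}={4,7}
  n23('abbaa'): parent n22 fail=1; on 'a' 1→0 → fail=1;  out {6}∪∅={6}
  n6('abaecd'): parent n5 fail=0; on 'd' 0 → fail=14;  out {0}∪∅={0}
  n13('eeeaad'): parent n12 fail=1; on 'd' 1→0 → fail=14;  out {2}∪∅={2}

Run:
i=0 'e': node 0→8  ** P3@[0:0]
i=1 'a': node 8→19
i=2 'd': node 19→20  ** P5@[0:2]
i=3 'c': node 20→0 ·f
i=4 'a': node 0→1
i=5 'b': node 1→2
i=6 'b': node 2→21
i=7 'a': node 21→22
i=8 'a': node 22→23  ** P6@[4:8]
i=9 'a': node 23→1 ·f
i=10 'b': node 1→2
i=11 'a': node 2→3
i=12 'e': node 3→4  ** P1@[11:12],P3@[12:12]
i=13 'c': node 4→5
i=14 'd': node 5→6  ** P0@[9:14]
i=15 'a': node 6→15 ·f
i=16 'b': node 15→2 ·f
i=17 'b': node 2→21
i=18 'a': node 21→22
i=19 'a': node 22→23  ** P6@[15:19]
i=20 'c': node 23→0 ·f
i=21 'e': node 0→8  ** P3@[21:21]
i=22 'a': node 8→19
i=23 'b': node 19→2 ·f
i=24 'b': node 2→21
i=25 'a': node 21→22
i=26 'a': node 22→23  ** P6@[22:26]
i=27 'e': node 23→7 ·f  ** P1@[26:27],P3@[27:27]
i=28 'e': node 7→9 ·f  ** P3@[28:28]
i=29 'e': node 9→10  ** P3@[29:29]
i=30 'a': node 10→11
i=31 'a': node 11→12
i=32 'd': node 12→13  ** P2@[27:32]
i=33 'b': node 13→0 ·f
i=34 'e': node 0→8  ** P3@[34:34]
i=35 'a': node 8→19
i=36 'e': node 19→7 ·f  ** P1@[35:36],P3@[36:36]
i=37 'a': node 7→19 ·f
i=38 'c': node 19→0 ·f
i=39 'b': node 0→0
i=40 'c': node 0→0
i=41 'd': node 0→14
i=42 'a': node 14→15
i=43 'e': node 15→16  ** P1@[42:43],P3@[43:43]
i=44 'e': node 16→17  ** P3@[44:44]
i=45 'b': node 17→18  ** P4@[41:45],P7@[44:45]
i=46 'e': node 18→8 ·f  ** P3@[46:46]
i=47 'b': node 8→24  ** P7@[46:47]
i=48 'd': node 24→14 ·f
i=49 'b': node 14→0 ·f
i=50 'e': node 0→8  ** P3@[50:50]
i=51 'a': node 8→19
i=52 'd': node 19→20  ** P5@[50:52]

Result: [[0,3],[2,5],[8,6],[12,1],[12,3],[14,0],[19,6],[21,3],[26,6],[27,1],[27,3],[28,3],[29,3],[32,2],[34,3],[36,1],[36,3],[43,1],[43,3],[44,3],[45,4],[45,7],[46,3],[47,7],[50,3],[52,5]]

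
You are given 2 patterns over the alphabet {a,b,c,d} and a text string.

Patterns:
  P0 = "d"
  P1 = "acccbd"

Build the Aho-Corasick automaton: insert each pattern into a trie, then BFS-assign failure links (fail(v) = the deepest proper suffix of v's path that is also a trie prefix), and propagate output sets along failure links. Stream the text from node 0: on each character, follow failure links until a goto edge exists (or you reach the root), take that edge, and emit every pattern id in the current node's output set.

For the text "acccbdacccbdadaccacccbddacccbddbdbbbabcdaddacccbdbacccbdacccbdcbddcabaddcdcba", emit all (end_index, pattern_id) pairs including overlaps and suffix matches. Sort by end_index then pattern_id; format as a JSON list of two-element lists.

Construct AC machine:
Trie nodes:
  0='ε' goto a→2 d→1
  1='d' goto ·  ←P0
  2='a' goto c→3
  3='ac' goto c→4
  4='acc' goto c→5
  5='accc' goto b→6
  6='acccb' goto d→7
  7='acccbd' goto ·  ←P1

Failure links (BFS by depth):
  n1('d'): parent n0 fail=0; on 'd' 0 → fail=0;  out {0}∪∅={0}
  n2('a'): parent n0 fail=0; on 'a' 0 → fail=0;  out ∅∪∅=∅
  n3('ac'): parent n2 fail=0; on 'c' 0 → fail=0;  out ∅∪∅=∅
  n4('acc'): parent n3 fail=0; on 'c' 0 → fail=0;  out ∅∪∅=∅
  n5('accc'): parent n4 fail=0; on 'c' 0 → fail=0;  out ∅∪∅=∅
  n6('acccb'): parent n5 fail=0; on 'b' 0 → fail=0;  out ∅∪∅=∅
  n7('acccbd'): parent n6 fail=0; on 'd' 0 → fail=1;  out {1}∪{0}={0,1}

Scan:
pos 0 'a': at 2
pos 1 'c': at 3
pos 2 'c': at 4
pos 3 'c': at 5
pos 4 'b': at 6
pos 5 'd': at 7  → match P0@[5:5],P1@[0:5]
pos 6 'a': at 2 ·f
pos 7 'c': at 3
pos 8 'c': at 4
pos 9 'c': at 5
pos 10 'b': at 6
pos 11 'd': at 7  → match P0@[11:11],P1@[6:11]
pos 12 'a': at 2 ·f
pos 13 'd': at 1 ·f  → match P0@[13:13]
pos 14 'a': at 2 ·f
pos 15 'c': at 3
pos 16 'c': at 4
pos 17 'a': at 2 ·f
pos 18 'c': at 3
pos 19 'c': at 4
pos 20 'c': at 5
pos 21 'b': at 6
pos 22 'd': at 7  → match P0@[22:22],P1@[17:22]
pos 23 'd': at 1 ·f  → match P0@[23:23]
pos 24 'a': at 2 ·f
pos 25 'c': at 3
pos 26 'c': at 4
pos 27 'c': at 5
pos 28 'b': at 6
pos 29 'd': at 7  → match P0@[29:29],P1@[24:29]
pos 30 'd': at 1 ·f  → match P0@[30:30]
pos 31 'b': at 0 ·f
pos 32 'd': at 1  → match P0@[32:32]
pos 33 'b': at 0 ·f
pos 34 'b': at 0
pos 35 'b': at 0
pos 36 'a': at 2
pos 37 'b': at 0 ·f
pos 38 'c': at 0
pos 39 'd': at 1  → match P0@[39:39]
pos 40 'a': at 2 ·f
pos 41 'd': at 1 ·f  → match P0@[41:41]
pos 42 'd': at 1 ·f  → match P0@[42:42]
pos 43 'a': at 2 ·f
pos 44 'c': at 3
pos 45 'c': at 4
pos 46 'c': at 5
pos 47 'b': at 6
pos 48 'd': at 7  → match P0@[48:48],P1@[43:48]
pos 49 'b': at 0 ·f
pos 50 'a': at 2
pos 51 'c': at 3
pos 52 'c': at 4
pos 53 'c': at 5
pos 54 'b': at 6
pos 55 'd': at 7  → match P0@[55:55],P1@[50:55]
pos 56 'a': at 2 ·f
pos 57 'c': at 3
pos 58 'c': at 4
pos 59 'c': at 5
pos 60 'b': at 6
pos 61 'd': at 7  → match P0@[61:61],P1@[56:61]
pos 62 'c': at 0 ·f
pos 63 'b': at 0
pos 64 'd': at 1  → match P0@[64:64]
pos 65 'd': at 1 ·f  → match P0@[65:65]
pos 66 'c': at 0 ·f
pos 67 'a': at 2
pos 68 'b': at 0 ·f
pos 69 'a': at 2
pos 70 'd': at 1 ·f  → match P0@[70:70]
pos 71 'd': at 1 ·f  → match P0@[71:71]
pos 72 'c': at 0 ·f
pos 73 'd': at 1  → match P0@[73:73]
pos 74 'c': at 0 ·f
pos 75 'b': at 0
pos 76 'a': at 2

Result: [[5,0],[5,1],[11,0],[11,1],[13,0],[22,0],[22,1],[23,0],[29,0],[29,1],[30,0],[32,0],[39,0],[41,0],[42,0],[48,0],[48,1],[55,0],[55,1],[61,0],[61,1],[64,0],[65,0],[70,0],[71,0],[73,0]]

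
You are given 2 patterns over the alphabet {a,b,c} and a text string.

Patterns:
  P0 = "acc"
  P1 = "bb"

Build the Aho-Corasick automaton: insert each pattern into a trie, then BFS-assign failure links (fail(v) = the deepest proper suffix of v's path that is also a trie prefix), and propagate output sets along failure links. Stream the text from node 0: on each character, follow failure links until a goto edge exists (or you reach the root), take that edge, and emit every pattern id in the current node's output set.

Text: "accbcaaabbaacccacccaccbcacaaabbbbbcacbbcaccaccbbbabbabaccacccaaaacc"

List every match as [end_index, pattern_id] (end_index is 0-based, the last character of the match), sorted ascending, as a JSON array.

Build:
Trie nodes:
  0='ε' goto a→1 b→4
  1='a' goto c→2
  2='ac' goto c→3
  3='acc' goto ·  ←P0
  4='b' goto b→5
  5='bb' goto ·  ←P1

BFS fail/out derivation:
  n1('a'): parent n0 fail=0; on 'a' 0 → fail=0;  out ∅∪∅=∅
  n4('b'): parent n0 fail=0; on 'b' 0 → fail=0;  out ∅∪∅=∅
  n2('ac'): parent n1 fail=0; on 'c' 0 → fail=0;  out ∅∪∅=∅
  n5('bb'): parent n4 fail=0; on 'b' 0 → fail=4;  out {1}∪∅={1}
  n3('acc'): parent n2 fail=0; on 'c' 0 → fail=0;  out {0}∪∅={0}

Text stream:
pos 0 'a': at 1
pos 1 'c': at 2
pos 2 'c': at 3  → match P0@[0:2]
pos 3 'b': at 4 (fail-walked)
pos 4 'c': at 0 (fail-walked)
pos 5 'a': at 1
pos 6 'a': at 1 (fail-walked)
pos 7 'a': at 1 (fail-walked)
pos 8 'b': at 4 (fail-walked)
pos 9 'b': at 5  → match P1@[8:9]
pos 10 'a': at 1 (fail-walked)
pos 11 'a': at 1 (fail-walked)
pos 12 'c': at 2
pos 13 'c': at 3  → match P0@[11:13]
pos 14 'c': at 0 (fail-walked)
pos 15 'a': at 1
pos 16 'c': at 2
pos 17 'c': at 3  → match P0@[15:17]
pos 18 'c': at 0 (fail-walked)
pos 19 'a': at 1
pos 20 'c': at 2
pos 21 'c': at 3  → match P0@[19:21]
pos 22 'b': at 4 (fail-walked)
pos 23 'c': at 0 (fail-walked)
pos 24 'a': at 1
pos 25 'c': at 2
pos 26 'a': at 1 (fail-walked)
pos 27 'a': at 1 (fail-walked)
pos 28 'a': at 1 (fail-walked)
pos 29 'b': at 4 (fail-walked)
pos 30 'b': at 5  → match P1@[29:30]
pos 31 'b': at 5 (fail-walked)  → match P1@[30:31]
pos 32 'b': at 5 (fail-walked)  → match P1@[31:32]
pos 33 'b': at 5 (fail-walked)  → match P1@[32:33]
pos 34 'c': at 0 (fail-walked)
pos 35 'a': at 1
pos 36 'c': at 2
pos 37 'b': at 4 (fail-walked)
pos 38 'b': at 5  → match P1@[37:38]
pos 39 'c': at 0 (fail-walked)
pos 40 'a': at 1
pos 41 'c': at 2
pos 42 'c': at 3  → match P0@[40:42]
pos 43 'a': at 1 (fail-walked)
pos 44 'c': at 2
pos 45 'c': at 3  → match P0@[43:45]
pos 46 'b': at 4 (fail-walked)
pos 47 'b': at 5  → match P1@[46:47]
pos 48 'b': at 5 (fail-walked)  → match P1@[47:48]
pos 49 'a': at 1 (fail-walked)
pos 50 'b': at 4 (fail-walked)
pos 51 'b': at 5  → match P1@[50:51]
pos 52 'a': at 1 (fail-walked)
pos 53 'b': at 4 (fail-walked)
pos 54 'a': at 1 (fail-walked)
pos 55 'c': at 2
pos 56 'c': at 3  → match P0@[54:56]
pos 57 'a': at 1 (fail-walked)
pos 58 'c': at 2
pos 59 'c': at 3  → match P0@[57:59]
pos 60 'c': at 0 (fail-walked)
pos 61 'a': at 1
pos 62 'a': at 1 (fail-walked)
pos 63 'a': at 1 (fail-walked)
pos 64 'a': at 1 (fail-walked)
pos 65 'c': at 2
pos 66 'c': at 3  → match P0@[64:66]

Result: [[2,0],[9,1],[13,0],[17,0],[21,0],[30,1],[31,1],[32,1],[33,1],[38,1],[42,0],[45,0],[47,1],[48,1],[51,1],[56,0],[59,0],[66,0]]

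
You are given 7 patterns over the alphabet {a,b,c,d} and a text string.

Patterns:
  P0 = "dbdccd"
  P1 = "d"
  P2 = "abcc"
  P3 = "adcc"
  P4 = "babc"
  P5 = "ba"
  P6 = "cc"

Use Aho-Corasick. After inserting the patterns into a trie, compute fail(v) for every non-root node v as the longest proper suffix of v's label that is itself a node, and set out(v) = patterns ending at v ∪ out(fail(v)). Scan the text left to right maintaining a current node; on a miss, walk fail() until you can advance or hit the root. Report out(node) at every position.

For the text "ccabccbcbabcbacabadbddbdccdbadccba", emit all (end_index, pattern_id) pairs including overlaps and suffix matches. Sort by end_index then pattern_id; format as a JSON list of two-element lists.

Construct AC machine:
Trie (insert patterns):
  0='ε' goto a→7 b→14 c→18 d→1
  1='d' goto b→2  ←P1
  2='db' goto d→3
  3='dbd' goto c→4
  4='dbdc' goto c→5
  5='dbdcc' goto d→6
  6='dbdccd' goto ·  ←P0
  7='a' goto b→8 d→11
  8='ab' goto c→9
  9='abc' goto c→10
  10='abcc' goto ·  ←P2
  11='ad' goto c→12
  12='adc' goto c→13
  13='adcc' goto ·  ←P3
  14='b' goto a→15
  15='ba' goto b→16  ←P5
  16='bab' goto c→17
  17='babc' goto ·  ←P4
  18='c' goto c→19
  19='cc' goto ·  ←P6

Failure links (BFS by depth):
  n1('d'): parent n0 fail=0; on 'd' 0 → fail=0;  out {1}∪∅={1}
  n7('a'): parent n0 fail=0; on 'a' 0 → fail=0;  out ∅∪∅=∅
  n14('b'): parent n0 fail=0; on 'b' 0 → fail=0;  out ∅∪∅=∅
  n18('c'): parent n0 fail=0; on 'c' 0 → fail=0;  out ∅∪∅=∅
  n2('db'): parent n1 fail=0; on 'b' 0 → fail=14;  out ∅∪∅=∅
  n8('ab'): parent n7 fail=0; on 'b' 0 → fail=14;  out ∅∪∅=∅
  n11('ad'): parent n7 fail=0; on 'd' 0 → fail=1;  out ∅∪{1}={1}
  n15('ba'): parent n14 fail=0; on 'a' 0 → fail=7;  out {5}∪∅={5}
  n19('cc'): parent n18 fail=0; on 'c' 0 → fail=18;  out {6}∪∅={6}
  n3('dbd'): parent n2 fail=14; on 'd' 14→0 → fail=1;  out ∅∪{1}={1}
  n9('abc'): parent n8 fail=14; on 'c' 14→0 → fail=18;  out ∅∪∅=∅
  n12('adc'): parent n11 fail=1; on 'c' 1→0 → fail=18;  out ∅∪∅=∅
  n16('bab'): parent n15 fail=7; on 'b' 7 → fail=8;  out ∅∪∅=∅
  n4('dbdc'): parent n3 fail=1; on 'c' 1→0 → fail=18;  out ∅∪∅=∅
  n10('abcc'): parent n9 fail=18; on 'c' 18 → fail=19;  out {2}∪{6}={2,6}
  n13('adcc'): parent n12 fail=18; on 'c' 18 → fail=19;  out {3}∪{6}={3,6}
  n17('babc'): parent n16 fail=8; on 'c' 8 → fail=9;  out {4}∪∅={4}
  n5('dbdcc'): parent n4 fail=18; on 'c' 18 → fail=19;  out ∅∪{6}={6}
  n6('dbdccd'): parent n5 fail=19; on 'd' 19→18→0 → fail=1;  out {0}∪{1}={0,1}

Text stream:
[0] read 'c'  n0⇒n18
[1] read 'c'  n18⇒n19  ** P6@[0:1]
[2] read 'a'  n19⇒n7 (via fail)
[3] read 'b'  n7⇒n8
[4] read 'c'  n8⇒n9
[5] read 'c'  n9⇒n10  ** P2@[2:5],P6@[4:5]
[6] read 'b'  n10⇒n14 (via fail)
[7] read 'c'  n14⇒n18 (via fail)
[8] read 'b'  n18⇒n14 (via fail)
[9] read 'a'  n14⇒n15  ** P5@[8:9]
[10] read 'b'  n15⇒n16
[11] read 'c'  n16⇒n17  ** P4@[8:11]
[12] read 'b'  n17⇒n14 (via fail)
[13] read 'a'  n14⇒n15  ** P5@[12:13]
[14] read 'c'  n15⇒n18 (via fail)
[15] read 'a'  n18⇒n7 (via fail)
[16] read 'b'  n7⇒n8
[17] read 'a'  n8⇒n15 (via fail)  ** P5@[16:17]
[18] read 'd'  n15⇒n11 (via fail)  ** P1@[18:18]
[19] read 'b'  n11⇒n2 (via fail)
[20] read 'd'  n2⇒n3  ** P1@[20:20]
[21] read 'd'  n3⇒n1 (via fail)  ** P1@[21:21]
[22] read 'b'  n1⇒n2
[23] read 'd'  n2⇒n3  ** P1@[23:23]
[24] read 'c'  n3⇒n4
[25] read 'c'  n4⇒n5  ** P6@[24:25]
[26] read 'd'  n5⇒n6  ** P0@[21:26],P1@[26:26]
[27] read 'b'  n6⇒n2 (via fail)
[28] read 'a'  n2⇒n15 (via fail)  ** P5@[27:28]
[29] read 'd'  n15⇒n11 (via fail)  ** P1@[29:29]
[30] read 'c'  n11⇒n12
[31] read 'c'  n12⇒n13  ** P3@[28:31],P6@[30:31]
[32] read 'b'  n13⇒n14 (via fail)
[33] read 'a'  n14⇒n15  ** P5@[32:33]

Matches: [[1,6],[5,2],[5,6],[9,5],[11,4],[13,5],[17,5],[18,1],[20,1],[21,1],[23,1],[25,6],[26,0],[26,1],[28,5],[29,1],[31,3],[31,6],[33,5]]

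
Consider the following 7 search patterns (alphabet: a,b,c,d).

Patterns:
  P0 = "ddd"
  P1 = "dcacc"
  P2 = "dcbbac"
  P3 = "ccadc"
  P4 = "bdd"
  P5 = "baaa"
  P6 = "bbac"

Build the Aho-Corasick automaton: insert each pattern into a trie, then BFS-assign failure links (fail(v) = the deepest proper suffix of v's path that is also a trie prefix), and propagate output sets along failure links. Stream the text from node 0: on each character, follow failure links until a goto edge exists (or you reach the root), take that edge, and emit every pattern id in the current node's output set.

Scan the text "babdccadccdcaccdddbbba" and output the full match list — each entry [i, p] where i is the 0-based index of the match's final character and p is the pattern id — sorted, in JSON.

Build automaton:
Trie (insert patterns):
  0='ε' goto b→17 c→12 d→1
  1='d' goto c→4 d→2
  2='dd' goto d→3
  3='ddd' goto ·  [P0 ends]
  4='dc' goto a→5 b→8
  5='dca' goto c→6
  6='dcac' goto c→7
  7='dcacc' goto ·  [P1 ends]
  8='dcb' goto b→9
  9='dcbb' goto a→10
  10='dcbba' goto c→11
  11='dcbbac' goto ·  [P2 ends]
  12='c' goto c→13
  13='cc' goto a→14
  14='cca' goto d→15
  15='ccad' goto c→16
  16='ccadc' goto ·  [P3 ends]
  17='b' goto a→20 b→23 d→18
  18='bd' goto d→19
  19='bdd' goto ·  [P4 ends]
  20='ba' goto a→21
  21='baa' goto a→22
  22='baaa' goto ·  [P5 ends]
  23='bb' goto a→24
  24='bba' goto c→25
  25='bbac' goto ·  [P6 ends]

Failure links (BFS by depth):
  fail(1) 'd': from fail(0)=0 chase 'd': 0 ⇒ 0;  out=∅∪out(0)=∅
  fail(12) 'c': from fail(0)=0 chase 'c': 0 ⇒ 0;  out=∅∪out(0)=∅
  fail(17) 'b': from fail(0)=0 chase 'b': 0 ⇒ 0;  out=∅∪out(0)=∅
  fail(2) 'dd': from fail(1)=0 chase 'd': 0 ⇒ 1;  out=∅∪out(1)=∅
  fail(4) 'dc': from fail(1)=0 chase 'c': 0 ⇒ 12;  out=∅∪out(12)=∅
  fail(13) 'cc': from fail(12)=0 chase 'c': 0 ⇒ 12;  out=∅∪out(12)=∅
  fail(18) 'bd': from fail(17)=0 chase 'd': 0 ⇒ 1;  out=∅∪out(1)=∅
  fail(20) 'ba': from fail(17)=0 chase 'a': 0 ⇒ 0;  out=∅∪out(0)=∅
  fail(23) 'bb': from fail(17)=0 chase 'b': 0 ⇒ 17;  out=∅∪out(17)=∅
  fail(3) 'ddd': from fail(2)=1 chase 'd': 1 ⇒ 2;  out={0}∪out(2)={0}
  fail(5) 'dca': from fail(4)=12 chase 'a': 12→0 ⇒ 0;  out=∅∪out(0)=∅
  fail(8) 'dcb': from fail(4)=12 chase 'b': 12→0 ⇒ 17;  out=∅∪out(17)=∅
  fail(14) 'cca': from fail(13)=12 chase 'a': 12→0 ⇒ 0;  out=∅∪out(0)=∅
  fail(19) 'bdd': from fail(18)=1 chase 'd': 1 ⇒ 2;  out={4}∪out(2)={4}
  fail(21) 'baa': from fail(20)=0 chase 'a': 0 ⇒ 0;  out=∅∪out(0)=∅
  fail(24) 'bba': from fail(23)=17 chase 'a': 17 ⇒ 20;  out=∅∪out(20)=∅
  fail(6) 'dcac': from fail(5)=0 chase 'c': 0 ⇒ 12;  out=∅∪out(12)=∅
  fail(9) 'dcbb': from fail(8)=17 chase 'b': 17 ⇒ 23;  out=∅∪out(23)=∅
  fail(15) 'ccad': from fail(14)=0 chase 'd': 0 ⇒ 1;  out=∅∪out(1)=∅
  fail(22) 'baaa': from fail(21)=0 chase 'a': 0 ⇒ 0;  out={5}∪out(0)={5}
  fail(25) 'bbac': from fail(24)=20 chase 'c': 20→0 ⇒ 12;  out={6}∪out(12)={6}
  fail(7) 'dcacc': from fail(6)=12 chase 'c': 12 ⇒ 13;  out={1}∪out(13)={1}
  fail(10) 'dcbba': from fail(9)=23 chase 'a': 23 ⇒ 24;  out=∅∪out(24)=∅
  fail(16) 'ccadc': from fail(15)=1 chase 'c': 1 ⇒ 4;  out={3}∪out(4)={3}
  fail(11) 'dcbbac': from fail(10)=24 chase 'c': 24 ⇒ 25;  out={2}∪out(25)={2,6}

Text stream:
[0] read 'b'  n0⇒n17
[1] read 'a'  n17⇒n20
[2] read 'b'  n20⇒n17 (fail-walked)
[3] read 'd'  n17⇒n18
[4] read 'c'  n18⇒n4 (fail-walked)
[5] read 'c'  n4⇒n13 (fail-walked)
[6] read 'a'  n13⇒n14
[7] read 'd'  n14⇒n15
[8] read 'c'  n15⇒n16  → match P3@[4:8]
[9] read 'c'  n16⇒n13 (fail-walked)
[10] read 'd'  n13⇒n1 (fail-walked)
[11] read 'c'  n1⇒n4
[12] read 'a'  n4⇒n5
[13] read 'c'  n5⇒n6
[14] read 'c'  n6⇒n7  → match P1@[10:14]
[15] read 'd'  n7⇒n1 (fail-walked)
[16] read 'd'  n1⇒n2
[17] read 'd'  n2⇒n3  → match P0@[15:17]
[18] read 'b'  n3⇒n17 (fail-walked)
[19] read 'b'  n17⇒n23
[20] read 'b'  n23⇒n23 (fail-walked)
[21] read 'a'  n23⇒n24

Result: [[8,3],[14,1],[17,0]]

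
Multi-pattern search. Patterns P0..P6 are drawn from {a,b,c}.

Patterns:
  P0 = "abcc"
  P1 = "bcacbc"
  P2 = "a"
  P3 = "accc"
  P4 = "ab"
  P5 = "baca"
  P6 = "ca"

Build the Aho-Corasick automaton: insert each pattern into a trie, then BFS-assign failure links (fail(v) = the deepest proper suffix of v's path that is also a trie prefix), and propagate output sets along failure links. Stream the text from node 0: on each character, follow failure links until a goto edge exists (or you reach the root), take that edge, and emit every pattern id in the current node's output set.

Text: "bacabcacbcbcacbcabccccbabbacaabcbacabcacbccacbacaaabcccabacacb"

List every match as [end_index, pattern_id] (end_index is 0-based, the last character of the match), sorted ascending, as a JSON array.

Build:
Trie (insert patterns):
  n0 'ε': a→1 b→5 c→17
  n1 'a': b→2 c→11  ←P2
  n2 'ab': c→3  ←P4
  n3 'abc': c→4
  n4 'abcc': ·  ←P0
  n5 'b': a→14 c→6
  n6 'bc': a→7
  n7 'bca': c→8
  n8 'bcac': b→9
  n9 'bcacb': c→10
  n10 'bcacbc': ·  ←P1
  n11 'ac': c→12
  n12 'acc': c→13
  n13 'accc': ·  ←P3
  n14 'ba': c→15
  n15 'bac': a→16
  n16 'baca': ·  ←P5
  n17 'c': a→18
  n18 'ca': ·  ←P6

Failure links (BFS by depth):
  n1('a'): parent n0 fail=0; on 'a' 0 → fail=0;  out {2}∪∅={2}
  n5('b'): parent n0 fail=0; on 'b' 0 → fail=0;  out ∅∪∅=∅
  n17('c'): parent n0 fail=0; on 'c' 0 → fail=0;  out ∅∪∅=∅
  n2('ab'): parent n1 fail=0; on 'b' 0 → fail=5;  out {4}∪∅={4}
  n6('bc'): parent n5 fail=0; on 'c' 0 → fail=17;  out ∅∪∅=∅
  n11('ac'): parent n1 fail=0; on 'c' 0 → fail=17;  out ∅∪∅=∅
  n14('ba'): parent n5 fail=0; on 'a' 0 → fail=1;  out ∅∪{2}={2}
  n18('ca'): parent n17 fail=0; on 'a' 0 → fail=1;  out {6}∪{2}={2,6}
  n3('abc'): parent n2 fail=5; on 'c' 5 → fail=6;  out ∅∪∅=∅
  n7('bca'): parent n6 fail=17; on 'a' 17 → fail=18;  out ∅∪{2,6}={2,6}
  n12('acc'): parent n11 fail=17; on 'c' 17→0 → fail=17;  out ∅∪∅=∅
  n15('bac'): parent n14 fail=1; on 'c' 1 → fail=11;  out ∅∪∅=∅
  n4('abcc'): parent n3 fail=6; on 'c' 6→17→0 → fail=17;  out {0}∪∅={0}
  n8('bcac'): parent n7 fail=18; on 'c' 18→1 → fail=11;  out ∅∪∅=∅
  n13('accc'): parent n12 fail=17; on 'c' 17→0 → fail=17;  out {3}∪∅={3}
  n16('baca'): parent n15 fail=11; on 'a' 11→17 → fail=18;  out {5}∪{2,6}={2,5,6}
  n9('bcacb'): parent n8 fail=11; on 'b' 11→17→0 → fail=5;  out ∅∪∅=∅
  n10('bcacbc'): parent n9 fail=5; on 'c' 5 → fail=6;  out {1}∪∅={1}

Scan:
[0] read 'b'  n0⇒n5
[1] read 'a'  n5⇒n14  → match P2@[1:1]
[2] read 'c'  n14⇒n15
[3] read 'a'  n15⇒n16  → match P2@[3:3],P5@[0:3],P6@[2:3]
[4] read 'b'  n16⇒n2 ·f  → match P4@[3:4]
[5] read 'c'  n2⇒n3
[6] read 'a'  n3⇒n7 ·f  → match P2@[6:6],P6@[5:6]
[7] read 'c'  n7⇒n8
[8] read 'b'  n8⇒n9
[9] read 'c'  n9⇒n10  → match P1@[4:9]
[10] read 'b'  n10⇒n5 ·f
[11] read 'c'  n5⇒n6
[12] read 'a'  n6⇒n7  → match P2@[12:12],P6@[11:12]
[13] read 'c'  n7⇒n8
[14] read 'b'  n8⇒n9
[15] read 'c'  n9⇒n10  → match P1@[10:15]
[16] read 'a'  n10⇒n7 ·f  → match P2@[16:16],P6@[15:16]
[17] read 'b'  n7⇒n2 ·f  → match P4@[16:17]
[18] read 'c'  n2⇒n3
[19] read 'c'  n3⇒n4  → match P0@[16:19]
[20] read 'c'  n4⇒n17 ·f
[21] read 'c'  n17⇒n17 ·f
[22] read 'b'  n17⇒n5 ·f
[23] read 'a'  n5⇒n14  → match P2@[23:23]
[24] read 'b'  n14⇒n2 ·f  → match P4@[23:24]
[25] read 'b'  n2⇒n5 ·f
[26] read 'a'  n5⇒n14  → match P2@[26:26]
[27] read 'c'  n14⇒n15
[28] read 'a'  n15⇒n16  → match P2@[28:28],P5@[25:28],P6@[27:28]
[29] read 'a'  n16⇒n1 ·f  → match P2@[29:29]
[30] read 'b'  n1⇒n2  → match P4@[29:30]
[31] read 'c'  n2⇒n3
[32] read 'b'  n3⇒n5 ·f
[33] read 'a'  n5⇒n14  → match P2@[33:33]
[34] read 'c'  n14⇒n15
[35] read 'a'  n15⇒n16  → match P2@[35:35],P5@[32:35],P6@[34:35]
[36] read 'b'  n16⇒n2 ·f  → match P4@[35:36]
[37] read 'c'  n2⇒n3
[38] read 'a'  n3⇒n7 ·f  → match P2@[38:38],P6@[37:38]
[39] read 'c'  n7⇒n8
[40] read 'b'  n8⇒n9
[41] read 'c'  n9⇒n10  → match P1@[36:41]
[42] read 'c'  n10⇒n17 ·f
[43] read 'a'  n17⇒n18  → match P2@[43:43],P6@[42:43]
[44] read 'c'  n18⇒n11 ·f
[45] read 'b'  n11⇒n5 ·f
[46] read 'a'  n5⇒n14  → match P2@[46:46]
[47] read 'c'  n14⇒n15
[48] read 'a'  n15⇒n16  → match P2@[48:48],P5@[45:48],P6@[47:48]
[49] read 'a'  n16⇒n1 ·f  → match P2@[49:49]
[50] read 'a'  n1⇒n1 ·f  → match P2@[50:50]
[51] read 'b'  n1⇒n2  → match P4@[50:51]
[52] read 'c'  n2⇒n3
[53] read 'c'  n3⇒n4  → match P0@[50:53]
[54] read 'c'  n4⇒n17 ·f
[55] read 'a'  n17⇒n18  → match P2@[55:55],P6@[54:55]
[56] read 'b'  n18⇒n2 ·f  → match P4@[55:56]
[57] read 'a'  n2⇒n14 ·f  → match P2@[57:57]
[58] read 'c'  n14⇒n15
[59] read 'a'  n15⇒n16  → match P2@[59:59],P5@[56:59],P6@[58:59]
[60] read 'c'  n16⇒n11 ·f
[61] read 'b'  n11⇒n5 ·f

All matches (sorted): [[1,2],[3,2],[3,5],[3,6],[4,4],[6,2],[6,6],[9,1],[12,2],[12,6],[15,1],[16,2],[16,6],[17,4],[19,0],[23,2],[24,4],[26,2],[28,2],[28,5],[28,6],[29,2],[30,4],[33,2],[35,2],[35,5],[35,6],[36,4],[38,2],[38,6],[41,1],[43,2],[43,6],[46,2],[48,2],[48,5],[48,6],[49,2],[50,2],[51,4],[53,0],[55,2],[55,6],[56,4],[57,2],[59,2],[59,5],[59,6]]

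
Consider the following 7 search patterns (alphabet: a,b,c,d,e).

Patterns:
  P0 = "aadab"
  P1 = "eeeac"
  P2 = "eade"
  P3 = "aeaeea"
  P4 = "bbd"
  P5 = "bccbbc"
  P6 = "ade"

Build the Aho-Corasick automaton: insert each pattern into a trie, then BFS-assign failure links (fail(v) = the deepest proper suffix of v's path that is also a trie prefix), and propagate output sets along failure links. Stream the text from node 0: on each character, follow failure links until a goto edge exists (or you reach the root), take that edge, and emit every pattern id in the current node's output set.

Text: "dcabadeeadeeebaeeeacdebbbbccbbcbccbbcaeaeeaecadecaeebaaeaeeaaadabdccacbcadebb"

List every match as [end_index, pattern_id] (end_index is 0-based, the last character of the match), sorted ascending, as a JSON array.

Construct AC machine:
Trie nodes:
  0='ε' goto a→1 b→19 e→6
  1='a' goto a→2 d→27 e→14
  2='aa' goto d→3
  3='aad' goto a→4
  4='aada' goto b→5
  5='aadab' goto ·  ←P0
  6='e' goto a→11 e→7
  7='ee' goto e→8
  8='eee' goto a→9
  9='eeea' goto c→10
  10='eeeac' goto ·  ←P1
  11='ea' goto d→12
  12='ead' goto e→13
  13='eade' goto ·  ←P2
  14='ae' goto a→15
  15='aea' goto e→16
  16='aeae' goto e→17
  17='aeaee' goto a→18
  18='aeaeea' goto ·  ←P3
  19='b' goto b→20 c→22
  20='bb' goto d→21
  21='bbd' goto ·  ←P4
  22='bc' goto c→23
  23='bcc' goto b→24
  24='bccb' goto b→25
  25='bccbb' goto c→26
  26='bccbbc' goto ·  ←P5
  27='ad' goto e→28
  28='ade' goto ·  ←P6

BFS fail/out derivation:
  n1('a'): parent n0 fail=0; on 'a' 0 → fail=0;  out ∅∪∅=∅
  n6('e'): parent n0 fail=0; on 'e' 0 → fail=0;  out ∅∪∅=∅
  n19('b'): parent n0 fail=0; on 'b' 0 → fail=0;  out ∅∪∅=∅
  n2('aa'): parent n1 fail=0; on 'a' 0 → fail=1;  out ∅∪∅=∅
  n7('ee'): parent n6 fail=0; on 'e' 0 → fail=6;  out ∅∪∅=∅
  n11('ea'): parent n6 fail=0; on 'a' 0 → fail=1;  out ∅∪∅=∅
  n14('ae'): parent n1 fail=0; on 'e' 0 → fail=6;  out ∅∪∅=∅
  n20('bb'): parent n19 fail=0; on 'b' 0 → fail=19;  out ∅∪∅=∅
  n22('bc'): parent n19 fail=0; on 'c' 0 → fail=0;  out ∅∪∅=∅
  n27('ad'): parent n1 fail=0; on 'd' 0 → fail=0;  out ∅∪∅=∅
  n3('aad'): parent n2 fail=1; on 'd' 1 → fail=27;  out ∅∪∅=∅
  n8('eee'): parent n7 fail=6; on 'e' 6 → fail=7;  out ∅∪∅=∅
  n12('ead'): parent n11 fail=1; on 'd' 1 → fail=27;  out ∅∪∅=∅
  n15('aea'): parent n14 fail=6; on 'a' 6 → fail=11;  out ∅∪∅=∅
  n21('bbd'): parent n20 fail=19; on 'd' 19→0 → fail=0;  out {4}∪∅={4}
  n23('bcc'): parent n22 fail=0; on 'c' 0 → fail=0;  out ∅∪∅=∅
  n28('ade'): parent n27 fail=0; on 'e' 0 → fail=6;  out {6}∪∅={6}
  n4('aada'): parent n3 fail=27; on 'a' 27→0 → fail=1;  out ∅∪∅=∅
  n9('eeea'): parent n8 fail=7; on 'a' 7→6 → fail=11;  out ∅∪∅=∅
  n13('eade'): parent n12 fail=27; on 'e' 27 → fail=28;  out {2}∪{6}={2,6}
  n16('aeae'): parent n15 fail=11; on 'e' 11→1 → fail=14;  out ∅∪∅=∅
  n24('bccb'): parent n23 fail=0; on 'b' 0 → fail=19;  out ∅∪∅=∅
  n5('aadab'): parent n4 fail=1; on 'b' 1→0 → fail=19;  out {0}∪∅={0}
  n10('eeeac'): parent n9 fail=11; on 'c' 11→1→0 → fail=0;  out {1}∪∅={1}
  n17('aeaee'): parent n16 fail=14; on 'e' 14→6 → fail=7;  out ∅∪∅=∅
  n25('bccbb'): parent n24 fail=19; on 'b' 19 → fail=20;  out ∅∪∅=∅
  n18('aeaeea'): parent n17 fail=7; on 'a' 7→6 → fail=11;  out {3}∪∅={3}
  n26('bccbbc'): parent n25 fail=20; on 'c' 20→19 → fail=22;  out {5}∪∅={5}

Text stream:
i=0 'd': node 0→0
i=1 'c': node 0→0
i=2 'a': node 0→1
i=3 'b': node 1→19 (via fail)
i=4 'a': node 19→1 (via fail)
i=5 'd': node 1→27
i=6 'e': node 27→28  emit P6@[4:6]
i=7 'e': node 28→7 (via fail)
i=8 'a': node 7→11 (via fail)
i=9 'd': node 11→12
i=10 'e': node 12→13  emit P2@[7:10],P6@[8:10]
i=11 'e': node 13→7 (via fail)
i=12 'e': node 7→8
i=13 'b': node 8→19 (via fail)
i=14 'a': node 19→1 (via fail)
i=15 'e': node 1→14
i=16 'e': node 14→7 (via fail)
i=17 'e': node 7→8
i=18 'a': node 8→9
i=19 'c': node 9→10  emit P1@[15:19]
i=20 'd': node 10→0 (via fail)
i=21 'e': node 0→6
i=22 'b': node 6→19 (via fail)
i=23 'b': node 19→20
i=24 'b': node 20→20 (via fail)
i=25 'b': node 20→20 (via fail)
i=26 'c': node 20→22 (via fail)
i=27 'c': node 22→23
i=28 'b': node 23→24
i=29 'b': node 24→25
i=30 'c': node 25→26  emit P5@[25:30]
i=31 'b': node 26→19 (via fail)
i=32 'c': node 19→22
i=33 'c': node 22→23
i=34 'b': node 23→24
i=35 'b': node 24→25
i=36 'c': node 25→26  emit P5@[31:36]
i=37 'a': node 26→1 (via fail)
i=38 'e': node 1→14
i=39 'a': node 14→15
i=40 'e': node 15→16
i=41 'e': node 16→17
i=42 'a': node 17→18  emit P3@[37:42]
i=43 'e': node 18→14 (via fail)
i=44 'c': node 14→0 (via fail)
i=45 'a': node 0→1
i=46 'd': node 1→27
i=47 'e': node 27→28  emit P6@[45:47]
i=48 'c': node 28→0 (via fail)
i=49 'a': node 0→1
i=50 'e': node 1→14
i=51 'e': node 14→7 (via fail)
i=52 'b': node 7→19 (via fail)
i=53 'a': node 19→1 (via fail)
i=54 'a': node 1→2
i=55 'e': node 2→14 (via fail)
i=56 'a': node 14→15
i=57 'e': node 15→16
i=58 'e': node 16→17
i=59 'a': node 17→18  emit P3@[54:59]
i=60 'a': node 18→2 (via fail)
i=61 'a': node 2→2 (via fail)
i=62 'd': node 2→3
i=63 'a': node 3→4
i=64 'b': node 4→5  emit P0@[60:64]
i=65 'd': node 5→0 (via fail)
i=66 'c': node 0→0
i=67 'c': node 0→0
i=68 'a': node 0→1
i=69 'c': node 1→0 (via fail)
i=70 'b': node 0→19
i=71 'c': node 19→22
i=72 'a': node 22→1 (via fail)
i=73 'd': node 1→27
i=74 'e': node 27→28  emit P6@[72:74]
i=75 'b': node 28→19 (via fail)
i=76 'b': node 19→20

Matches: [[6,6],[10,2],[10,6],[19,1],[30,5],[36,5],[42,3],[47,6],[59,3],[64,0],[74,6]]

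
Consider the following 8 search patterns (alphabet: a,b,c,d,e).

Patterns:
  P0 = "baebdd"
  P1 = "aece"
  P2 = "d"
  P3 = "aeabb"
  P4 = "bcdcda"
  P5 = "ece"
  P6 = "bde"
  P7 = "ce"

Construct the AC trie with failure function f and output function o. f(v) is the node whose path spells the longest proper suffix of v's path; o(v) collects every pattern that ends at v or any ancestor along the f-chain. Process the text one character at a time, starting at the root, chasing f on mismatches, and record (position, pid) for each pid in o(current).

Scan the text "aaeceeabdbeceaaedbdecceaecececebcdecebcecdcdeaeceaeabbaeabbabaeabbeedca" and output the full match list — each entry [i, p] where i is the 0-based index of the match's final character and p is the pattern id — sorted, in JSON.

Build:
Trie (insert patterns):
  0='ε' goto a→7 b→1 c→25 d→11 e→20
  1='b' goto a→2 c→15 d→23
  2='ba' goto e→3
  3='bae' goto b→4
  4='baeb' goto d→5
  5='baebd' goto d→6
  6='baebdd' goto ·  ←P0
  7='a' goto e→8
  8='ae' goto a→12 c→9
  9='aec' goto e→10
  10='aece' goto ·  ←P1
  11='d' goto ·  ←P2
  12='aea' goto b→13
  13='aeab' goto b→14
  14='aeabb' goto ·  ←P3
  15='bc' goto d→16
  16='bcd' goto c→17
  17='bcdc' goto d→18
  18='bcdcd' goto a→19
  19='bcdcda' goto ·  ←P4
  20='e' goto c→21
  21='ec' goto e→22
  22='ece' goto ·  ←P5
  23='bd' goto e→24
  24='bde' goto ·  ←P6
  25='c' goto e→26
  26='ce' goto ·  ←P7

Failure links (BFS by depth):
  n1('b'): parent n0 fail=0; on 'b' 0 → fail=0;  out ∅∪∅=∅
  n7('a'): parent n0 fail=0; on 'a' 0 → fail=0;  out ∅∪∅=∅
  n11('d'): parent n0 fail=0; on 'd' 0 → fail=0;  out {2}∪∅={2}
  n20('e'): parent n0 fail=0; on 'e' 0 → fail=0;  out ∅∪∅=∅
  n25('c'): parent n0 fail=0; on 'c' 0 → fail=0;  out ∅∪∅=∅
  n2('ba'): parent n1 fail=0; on 'a' 0 → fail=7;  out ∅∪∅=∅
  n8('ae'): parent n7 fail=0; on 'e' 0 → fail=20;  out ∅∪∅=∅
  n15('bc'): parent n1 fail=0; on 'c' 0 → fail=25;  out ∅∪∅=∅
  n21('ec'): parent n20 fail=0; on 'c' 0 → fail=25;  out ∅∪∅=∅
  n23('bd'): parent n1 fail=0; on 'd' 0 → fail=11;  out ∅∪{2}={2}
  n26('ce'): parent n25 fail=0; on 'e' 0 → fail=20;  out {7}∪∅={7}
  n3('bae'): parent n2 fail=7; on 'e' 7 → fail=8;  out ∅∪∅=∅
  n9('aec'): parent n8 fail=20; on 'c' 20 → fail=21;  out ∅∪∅=∅
  n12('aea'): parent n8 fail=20; on 'a' 20→0 → fail=7;  out ∅∪∅=∅
  n16('bcd'): parent n15 fail=25; on 'd' 25→0 → fail=11;  out ∅∪{2}={2}
  n22('ece'): parent n21 fail=25; on 'e' 25 → fail=26;  out {5}∪{7}={5,7}
  n24('bde'): parent n23 fail=11; on 'e' 11→0 → fail=20;  out {6}∪∅={6}
  n4('baeb'): parent n3 fail=8; on 'b' 8→20→0 → fail=1;  out ∅∪∅=∅
  n10('aece'): parent n9 fail=21; on 'e' 21 → fail=22;  out {1}∪{5,7}={1,5,7}
  n13('aeab'): parent n12 fail=7; on 'b' 7→0 → fail=1;  out ∅∪∅=∅
  n17('bcdc'): parent n16 fail=11; on 'c' 11→0 → fail=25;  out ∅∪∅=∅
  n5('baebd'): parent n4 fail=1; on 'd' 1 → fail=23;  out ∅∪{2}={2}
  n14('aeabb'): parent n13 fail=1; on 'b' 1→0 → fail=1;  out {3}∪∅={3}
  n18('bcdcd'): parent n17 fail=25; on 'd' 25→0 → fail=11;  out ∅∪{2}={2}
  n6('baebdd'): parent n5 fail=23; on 'd' 23→11→0 → fail=11;  out {0}∪{2}={0,2}
  n19('bcdcda'): parent n18 fail=11; on 'a' 11→0 → fail=7;  out {4}∪∅={4}

Run:
[0] read 'a'  n0⇒n7
[1] read 'a'  n7⇒n7 (via fail)
[2] read 'e'  n7⇒n8
[3] read 'c'  n8⇒n9
[4] read 'e'  n9⇒n10  emit P1@[1:4],P5@[2:4],P7@[3:4]
[5] read 'e'  n10⇒n20 (via fail)
[6] read 'a'  n20⇒n7 (via fail)
[7] read 'b'  n7⇒n1 (via fail)
[8] read 'd'  n1⇒n23  emit P2@[8:8]
[9] read 'b'  n23⇒n1 (via fail)
[10] read 'e'  n1⇒n20 (via fail)
[11] read 'c'  n20⇒n21
[12] read 'e'  n21⇒n22  emit P5@[10:12],P7@[11:12]
[13] read 'a'  n22⇒n7 (via fail)
[14] read 'a'  n7⇒n7 (via fail)
[15] read 'e'  n7⇒n8
[16] read 'd'  n8⇒n11 (via fail)  emit P2@[16:16]
[17] read 'b'  n11⇒n1 (via fail)
[18] read 'd'  n1⇒n23  emit P2@[18:18]
[19] read 'e'  n23⇒n24  emit P6@[17:19]
[20] read 'c'  n24⇒n21 (via fail)
[21] read 'c'  n21⇒n25 (via fail)
[22] read 'e'  n25⇒n26  emit P7@[21:22]
[23] read 'a'  n26⇒n7 (via fail)
[24] read 'e'  n7⇒n8
[25] read 'c'  n8⇒n9
[26] read 'e'  n9⇒n10  emit P1@[23:26],P5@[24:26],P7@[25:26]
[27] read 'c'  n10⇒n21 (via fail)
[28] read 'e'  n21⇒n22  emit P5@[26:28],P7@[27:28]
[29] read 'c'  n22⇒n21 (via fail)
[30] read 'e'  n21⇒n22  emit P5@[28:30],P7@[29:30]
[31] read 'b'  n22⇒n1 (via fail)
[32] read 'c'  n1⇒n15
[33] read 'd'  n15⇒n16  emit P2@[33:33]
[34] read 'e'  n16⇒n20 (via fail)
[35] read 'c'  n20⇒n21
[36] read 'e'  n21⇒n22  emit P5@[34:36],P7@[35:36]
[37] read 'b'  n22⇒n1 (via fail)
[38] read 'c'  n1⇒n15
[39] read 'e'  n15⇒n26 (via fail)  emit P7@[38:39]
[40] read 'c'  n26⇒n21 (via fail)
[41] read 'd'  n21⇒n11 (via fail)  emit P2@[41:41]
[42] read 'c'  n11⇒n25 (via fail)
[43] read 'd'  n25⇒n11 (via fail)  emit P2@[43:43]
[44] read 'e'  n11⇒n20 (via fail)
[45] read 'a'  n20⇒n7 (via fail)
[46] read 'e'  n7⇒n8
[47] read 'c'  n8⇒n9
[48] read 'e'  n9⇒n10  emit P1@[45:48],P5@[46:48],P7@[47:48]
[49] read 'a'  n10⇒n7 (via fail)
[50] read 'e'  n7⇒n8
[51] read 'a'  n8⇒n12
[52] read 'b'  n12⇒n13
[53] read 'b'  n13⇒n14  emit P3@[49:53]
[54] read 'a'  n14⇒n2 (via fail)
[55] read 'e'  n2⇒n3
[56] read 'a'  n3⇒n12 (via fail)
[57] read 'b'  n12⇒n13
[58] read 'b'  n13⇒n14  emit P3@[54:58]
[59] read 'a'  n14⇒n2 (via fail)
[60] read 'b'  n2⇒n1 (via fail)
[61] read 'a'  n1⇒n2
[62] read 'e'  n2⇒n3
[63] read 'a'  n3⇒n12 (via fail)
[64] read 'b'  n12⇒n13
[65] read 'b'  n13⇒n14  emit P3@[61:65]
[66] read 'e'  n14⇒n20 (via fail)
[67] read 'e'  n20⇒n20 (via fail)
[68] read 'd'  n20⇒n11 (via fail)  emit P2@[68:68]
[69] read 'c'  n11⇒n25 (via fail)
[70] read 'a'  n25⇒n7 (via fail)

Matches: [[4,1],[4,5],[4,7],[8,2],[12,5],[12,7],[16,2],[18,2],[19,6],[22,7],[26,1],[26,5],[26,7],[28,5],[28,7],[30,5],[30,7],[33,2],[36,5],[36,7],[39,7],[41,2],[43,2],[48,1],[48,5],[48,7],[53,3],[58,3],[65,3],[68,2]]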